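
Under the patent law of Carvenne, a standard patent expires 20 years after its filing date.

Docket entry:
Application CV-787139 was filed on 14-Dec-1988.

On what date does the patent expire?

Filing date + 20 years → 14 December 2008.

2008-12-14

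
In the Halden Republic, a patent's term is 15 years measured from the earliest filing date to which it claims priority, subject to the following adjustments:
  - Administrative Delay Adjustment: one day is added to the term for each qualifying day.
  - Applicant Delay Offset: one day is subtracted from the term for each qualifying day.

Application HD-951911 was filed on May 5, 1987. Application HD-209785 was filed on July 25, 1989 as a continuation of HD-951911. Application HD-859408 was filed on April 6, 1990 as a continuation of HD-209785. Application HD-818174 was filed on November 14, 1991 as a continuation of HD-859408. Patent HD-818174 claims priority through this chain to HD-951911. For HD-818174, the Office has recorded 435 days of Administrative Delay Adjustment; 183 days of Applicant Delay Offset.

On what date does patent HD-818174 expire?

January 12, 2003

Earliest priority filing: 5 May 1987.
Base term: 5 May 1987 + 15 years → 5 May 2002.
Administrative Delay Adjustment: +435 days → 14 July 2003.
Applicant Delay Offset: −183 days → 12 January 2003.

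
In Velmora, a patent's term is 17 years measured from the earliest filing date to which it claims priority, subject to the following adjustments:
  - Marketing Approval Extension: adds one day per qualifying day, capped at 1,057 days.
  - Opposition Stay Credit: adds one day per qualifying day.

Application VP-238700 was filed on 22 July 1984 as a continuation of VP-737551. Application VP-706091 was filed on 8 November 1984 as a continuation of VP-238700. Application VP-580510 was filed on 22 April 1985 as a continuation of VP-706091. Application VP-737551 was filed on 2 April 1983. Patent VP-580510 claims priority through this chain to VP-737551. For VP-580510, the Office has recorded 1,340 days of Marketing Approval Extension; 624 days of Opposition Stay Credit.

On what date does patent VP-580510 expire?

Earliest priority filing: 2 April 1983.
Base term: 2 April 1983 + 17 years → 2 April 2000.
Marketing Approval Extension: 1340 days claimed exceeds the 1057-day cap, so +1057 days → 23 February 2003.
Opposition Stay Credit: +624 days → 8 November 2004.

2004-11-08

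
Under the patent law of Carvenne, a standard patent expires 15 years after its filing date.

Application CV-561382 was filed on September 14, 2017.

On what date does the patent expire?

Filing date + 15 years → 14 September 2032.

September 14, 2032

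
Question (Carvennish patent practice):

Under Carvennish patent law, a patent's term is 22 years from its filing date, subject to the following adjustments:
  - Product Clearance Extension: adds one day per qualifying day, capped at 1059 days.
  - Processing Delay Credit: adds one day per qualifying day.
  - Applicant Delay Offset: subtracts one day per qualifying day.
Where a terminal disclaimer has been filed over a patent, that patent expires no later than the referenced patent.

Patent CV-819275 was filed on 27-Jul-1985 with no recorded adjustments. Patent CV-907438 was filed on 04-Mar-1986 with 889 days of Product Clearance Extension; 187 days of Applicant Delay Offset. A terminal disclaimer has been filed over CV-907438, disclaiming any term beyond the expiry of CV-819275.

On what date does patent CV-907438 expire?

Natural term of CV-907438:
  Base: filing + 22 years → 4 March 2008.
  Product Clearance Extension: 889 days (within the 1059-day cap) → +889 days → 10 August 2010.
  Applicant Delay Offset: −187 days → 4 February 2010.
Expiry of referenced patent CV-819275:
  Base: filing + 22 years → 27 July 2007.
Terminal disclaimer: CV-907438 expires on the earlier of 4 February 2010 and 27 July 2007.

2007-07-27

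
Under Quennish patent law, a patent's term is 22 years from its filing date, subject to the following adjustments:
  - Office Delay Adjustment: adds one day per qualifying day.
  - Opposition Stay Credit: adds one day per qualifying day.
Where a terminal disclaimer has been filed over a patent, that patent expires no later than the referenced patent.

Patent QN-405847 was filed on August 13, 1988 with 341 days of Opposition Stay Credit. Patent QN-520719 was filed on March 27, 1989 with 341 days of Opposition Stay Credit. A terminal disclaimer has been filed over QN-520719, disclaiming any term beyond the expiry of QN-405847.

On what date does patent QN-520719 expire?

2011-07-20

Natural term of QN-520719:
  Base: filing + 22 years → 27 March 2011.
  Opposition Stay Credit: +341 days → 2 March 2012.
Expiry of referenced patent QN-405847:
  Base: filing + 22 years → 13 August 2010.
  Opposition Stay Credit: +341 days → 20 July 2011.
Terminal disclaimer: QN-520719 expires on the earlier of 2 March 2012 and 20 July 2011.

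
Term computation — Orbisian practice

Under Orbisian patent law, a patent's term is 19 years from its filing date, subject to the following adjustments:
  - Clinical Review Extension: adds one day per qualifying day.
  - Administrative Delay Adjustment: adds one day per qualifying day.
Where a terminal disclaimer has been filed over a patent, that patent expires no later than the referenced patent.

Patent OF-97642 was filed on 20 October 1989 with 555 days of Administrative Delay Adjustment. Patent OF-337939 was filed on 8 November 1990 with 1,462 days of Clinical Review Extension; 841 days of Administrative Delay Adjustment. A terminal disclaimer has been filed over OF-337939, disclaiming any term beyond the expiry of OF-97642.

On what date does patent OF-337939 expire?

Natural term of OF-337939:
  Base: filing + 19 years → 8 November 2009.
  Clinical Review Extension: +1462 days → 9 November 2013.
  Administrative Delay Adjustment: +841 days → 28 February 2016.
Expiry of referenced patent OF-97642:
  Base: filing + 19 years → 20 October 2008.
  Administrative Delay Adjustment: +555 days → 28 April 2010.
Terminal disclaimer: OF-337939 expires on the earlier of 28 February 2016 and 28 April 2010.

2010-04-28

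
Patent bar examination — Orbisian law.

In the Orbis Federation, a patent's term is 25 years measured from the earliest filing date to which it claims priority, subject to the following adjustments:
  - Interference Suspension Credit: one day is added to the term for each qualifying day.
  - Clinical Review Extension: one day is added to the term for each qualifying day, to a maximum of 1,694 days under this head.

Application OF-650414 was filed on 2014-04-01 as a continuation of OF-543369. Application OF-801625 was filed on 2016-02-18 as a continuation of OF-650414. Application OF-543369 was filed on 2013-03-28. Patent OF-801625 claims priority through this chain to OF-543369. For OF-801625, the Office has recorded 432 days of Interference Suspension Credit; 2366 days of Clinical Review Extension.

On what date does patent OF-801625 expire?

Earliest priority filing: 28 March 2013.
Base term: 28 March 2013 + 25 years → 28 March 2038.
Interference Suspension Credit: +432 days → 3 June 2039.
Clinical Review Extension: 2366 days claimed exceeds the 1694-day cap, so +1694 days → 22 January 2044.

January 22, 2044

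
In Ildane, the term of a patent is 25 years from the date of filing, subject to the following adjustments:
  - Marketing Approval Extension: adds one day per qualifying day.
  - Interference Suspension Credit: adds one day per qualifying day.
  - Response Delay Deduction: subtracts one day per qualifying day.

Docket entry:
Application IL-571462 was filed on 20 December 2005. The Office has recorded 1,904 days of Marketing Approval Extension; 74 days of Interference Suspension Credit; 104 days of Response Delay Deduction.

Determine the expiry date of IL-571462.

Base term: filing date + 25 years → 20 December 2030.
Marketing Approval Extension: +1904 days → 7 March 2036.
Interference Suspension Credit: +74 days → 20 May 2036.
Response Delay Deduction: −104 days → 6 February 2036.

2036-02-06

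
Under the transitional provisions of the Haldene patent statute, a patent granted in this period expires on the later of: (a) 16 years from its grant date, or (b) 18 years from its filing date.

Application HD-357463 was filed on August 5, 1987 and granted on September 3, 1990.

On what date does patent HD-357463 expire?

2006-09-03

(a) grant + 16 years → 3 September 2006.
(b) filing + 18 years → 5 August 2005.
Later of the two: 3 September 2006.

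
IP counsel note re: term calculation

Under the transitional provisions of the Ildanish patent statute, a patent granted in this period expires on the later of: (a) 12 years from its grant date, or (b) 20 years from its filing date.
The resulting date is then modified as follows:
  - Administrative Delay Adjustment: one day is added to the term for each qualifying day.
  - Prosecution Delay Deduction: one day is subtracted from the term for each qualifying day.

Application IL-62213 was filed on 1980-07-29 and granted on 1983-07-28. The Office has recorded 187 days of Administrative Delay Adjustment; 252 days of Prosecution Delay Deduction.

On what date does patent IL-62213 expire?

May 25, 2000

(a) grant + 12 years → 28 July 1995.
(b) filing + 20 years → 29 July 2000.
Later of the two: 29 July 2000.
Administrative Delay Adjustment: +187 days → 1 February 2001.
Prosecution Delay Deduction: −252 days → 25 May 2000.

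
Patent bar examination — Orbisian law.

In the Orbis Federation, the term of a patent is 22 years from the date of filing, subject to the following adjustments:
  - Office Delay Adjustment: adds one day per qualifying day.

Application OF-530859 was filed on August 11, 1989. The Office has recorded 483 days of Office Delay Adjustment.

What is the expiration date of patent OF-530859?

2012-12-06

Base term: filing date + 22 years → 11 August 2011.
Office Delay Adjustment: +483 days → 6 December 2012.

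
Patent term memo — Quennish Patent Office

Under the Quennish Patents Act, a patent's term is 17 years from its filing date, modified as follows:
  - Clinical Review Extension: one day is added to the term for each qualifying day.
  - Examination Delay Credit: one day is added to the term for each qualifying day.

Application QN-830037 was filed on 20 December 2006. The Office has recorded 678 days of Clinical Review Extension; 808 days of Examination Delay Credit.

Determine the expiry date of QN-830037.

Base term: filing date + 17 years → 20 December 2023.
Clinical Review Extension: +678 days → 28 October 2025.
Examination Delay Credit: +808 days → 14 January 2028.

2028-01-14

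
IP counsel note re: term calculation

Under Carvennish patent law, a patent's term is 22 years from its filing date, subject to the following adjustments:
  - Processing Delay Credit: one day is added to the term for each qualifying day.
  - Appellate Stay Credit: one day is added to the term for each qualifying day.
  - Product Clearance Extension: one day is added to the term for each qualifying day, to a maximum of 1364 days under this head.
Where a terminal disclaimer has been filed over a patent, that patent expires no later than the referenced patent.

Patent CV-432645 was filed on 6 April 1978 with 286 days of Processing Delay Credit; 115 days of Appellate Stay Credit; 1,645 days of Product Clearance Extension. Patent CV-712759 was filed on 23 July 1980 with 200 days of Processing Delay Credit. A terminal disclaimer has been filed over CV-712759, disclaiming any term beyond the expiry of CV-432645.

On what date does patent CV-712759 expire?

Natural term of CV-712759:
  Base: filing + 22 years → 23 July 2002.
  Processing Delay Credit: +200 days → 8 February 2003.
Expiry of referenced patent CV-432645:
  Base: filing + 22 years → 6 April 2000.
  Processing Delay Credit: +286 days → 17 January 2001.
  Appellate Stay Credit: +115 days → 12 May 2001.
  Product Clearance Extension: 1645 days claimed exceeds the 1364-day cap, so +1364 days → 4 February 2005.
Terminal disclaimer: CV-712759 expires on the earlier of 8 February 2003 and 4 February 2005.

February 8, 2003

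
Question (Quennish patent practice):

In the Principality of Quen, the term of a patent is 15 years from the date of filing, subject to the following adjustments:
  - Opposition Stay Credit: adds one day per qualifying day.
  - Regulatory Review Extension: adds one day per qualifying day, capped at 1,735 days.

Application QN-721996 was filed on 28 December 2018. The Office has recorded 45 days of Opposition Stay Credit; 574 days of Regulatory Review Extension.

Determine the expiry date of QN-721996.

Base term: filing date + 15 years → 28 December 2033.
Opposition Stay Credit: +45 days → 11 February 2034.
Regulatory Review Extension: 574 days (within the 1735-day cap) → +574 days → 8 September 2035.

September 8, 2035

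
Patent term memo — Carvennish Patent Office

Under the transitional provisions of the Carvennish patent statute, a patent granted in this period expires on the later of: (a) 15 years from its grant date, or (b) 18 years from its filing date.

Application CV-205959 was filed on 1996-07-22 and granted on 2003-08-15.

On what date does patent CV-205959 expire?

August 15, 2018

(a) grant + 15 years → 15 August 2018.
(b) filing + 18 years → 22 July 2014.
Later of the two: 15 August 2018.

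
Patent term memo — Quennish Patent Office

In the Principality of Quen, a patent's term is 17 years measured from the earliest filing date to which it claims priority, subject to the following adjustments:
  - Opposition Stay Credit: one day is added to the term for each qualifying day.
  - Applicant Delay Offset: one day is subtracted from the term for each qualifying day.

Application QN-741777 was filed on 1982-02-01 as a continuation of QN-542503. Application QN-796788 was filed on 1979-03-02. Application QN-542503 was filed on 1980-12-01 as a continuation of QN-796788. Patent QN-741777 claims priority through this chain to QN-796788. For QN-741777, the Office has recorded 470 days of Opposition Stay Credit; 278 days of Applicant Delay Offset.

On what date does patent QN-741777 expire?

September 10, 1996

Earliest priority filing: 2 March 1979.
Base term: 2 March 1979 + 17 years → 2 March 1996.
Opposition Stay Credit: +470 days → 15 June 1997.
Applicant Delay Offset: −278 days → 10 September 1996.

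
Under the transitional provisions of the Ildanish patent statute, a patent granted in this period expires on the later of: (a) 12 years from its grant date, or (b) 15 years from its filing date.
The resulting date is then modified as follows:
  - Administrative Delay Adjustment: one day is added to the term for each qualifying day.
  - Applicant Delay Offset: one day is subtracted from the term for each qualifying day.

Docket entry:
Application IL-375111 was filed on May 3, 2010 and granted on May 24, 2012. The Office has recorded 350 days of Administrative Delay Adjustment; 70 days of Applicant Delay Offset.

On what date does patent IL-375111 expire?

2026-02-07

(a) grant + 12 years → 24 May 2024.
(b) filing + 15 years → 3 May 2025.
Later of the two: 3 May 2025.
Administrative Delay Adjustment: +350 days → 18 April 2026.
Applicant Delay Offset: −70 days → 7 February 2026.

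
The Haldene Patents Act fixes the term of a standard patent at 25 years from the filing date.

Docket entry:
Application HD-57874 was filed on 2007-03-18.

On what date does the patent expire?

2032-03-18

Filing date + 25 years → 18 March 2032.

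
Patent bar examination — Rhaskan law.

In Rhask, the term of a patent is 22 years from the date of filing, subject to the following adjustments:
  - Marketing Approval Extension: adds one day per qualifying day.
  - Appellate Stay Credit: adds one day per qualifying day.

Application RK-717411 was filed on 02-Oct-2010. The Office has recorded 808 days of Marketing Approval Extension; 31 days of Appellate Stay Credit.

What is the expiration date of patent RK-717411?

January 19, 2035

Base term: filing date + 22 years → 2 October 2032.
Marketing Approval Extension: +808 days → 19 December 2034.
Appellate Stay Credit: +31 days → 19 January 2035.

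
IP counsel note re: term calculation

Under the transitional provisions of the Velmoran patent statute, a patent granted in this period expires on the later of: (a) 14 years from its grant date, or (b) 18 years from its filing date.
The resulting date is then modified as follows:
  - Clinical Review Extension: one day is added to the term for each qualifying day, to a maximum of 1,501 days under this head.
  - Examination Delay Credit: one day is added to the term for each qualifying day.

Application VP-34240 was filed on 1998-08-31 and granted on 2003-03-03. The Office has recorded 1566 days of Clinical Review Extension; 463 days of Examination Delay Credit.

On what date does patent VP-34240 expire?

(a) grant + 14 years → 3 March 2017.
(b) filing + 18 years → 31 August 2016.
Later of the two: 3 March 2017.
Clinical Review Extension: 1566 days claimed exceeds the 1501-day cap, so +1501 days → 12 April 2021.
Examination Delay Credit: +463 days → 19 July 2022.

2022-07-19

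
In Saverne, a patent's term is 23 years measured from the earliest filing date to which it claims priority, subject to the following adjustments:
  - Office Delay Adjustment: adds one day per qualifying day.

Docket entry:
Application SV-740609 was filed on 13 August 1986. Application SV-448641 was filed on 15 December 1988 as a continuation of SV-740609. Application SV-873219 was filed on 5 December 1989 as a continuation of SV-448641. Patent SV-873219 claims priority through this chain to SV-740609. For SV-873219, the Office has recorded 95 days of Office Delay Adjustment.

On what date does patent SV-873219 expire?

Earliest priority filing: 13 August 1986.
Base term: 13 August 1986 + 23 years → 13 August 2009.
Office Delay Adjustment: +95 days → 16 November 2009.

November 16, 2009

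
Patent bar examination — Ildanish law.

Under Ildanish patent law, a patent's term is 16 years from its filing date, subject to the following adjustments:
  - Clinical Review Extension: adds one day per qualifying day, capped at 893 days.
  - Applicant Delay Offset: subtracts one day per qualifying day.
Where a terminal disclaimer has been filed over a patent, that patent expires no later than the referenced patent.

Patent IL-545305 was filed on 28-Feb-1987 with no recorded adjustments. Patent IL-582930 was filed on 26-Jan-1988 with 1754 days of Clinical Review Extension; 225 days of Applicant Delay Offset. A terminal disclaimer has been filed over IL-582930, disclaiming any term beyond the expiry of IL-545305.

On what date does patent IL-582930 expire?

Natural term of IL-582930:
  Base: filing + 16 years → 26 January 2004.
  Clinical Review Extension: 1754 days claimed exceeds the 893-day cap, so +893 days → 7 July 2006.
  Applicant Delay Offset: −225 days → 24 November 2005.
Expiry of referenced patent IL-545305:
  Base: filing + 16 years → 28 February 2003.
Terminal disclaimer: IL-582930 expires on the earlier of 24 November 2005 and 28 February 2003.

2003-02-28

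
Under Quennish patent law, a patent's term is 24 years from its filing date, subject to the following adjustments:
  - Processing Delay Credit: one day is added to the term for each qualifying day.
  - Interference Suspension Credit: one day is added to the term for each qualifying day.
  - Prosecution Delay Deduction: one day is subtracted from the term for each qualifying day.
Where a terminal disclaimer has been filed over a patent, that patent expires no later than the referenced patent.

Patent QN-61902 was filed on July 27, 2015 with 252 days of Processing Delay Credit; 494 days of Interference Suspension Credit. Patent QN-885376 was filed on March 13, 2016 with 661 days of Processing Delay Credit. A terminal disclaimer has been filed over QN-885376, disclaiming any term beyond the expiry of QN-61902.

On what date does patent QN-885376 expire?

Natural term of QN-885376:
  Base: filing + 24 years → 13 March 2040.
  Processing Delay Credit: +661 days → 3 January 2042.
Expiry of referenced patent QN-61902:
  Base: filing + 24 years → 27 July 2039.
  Processing Delay Credit: +252 days → 4 April 2040.
  Interference Suspension Credit: +494 days → 11 August 2041.
Terminal disclaimer: QN-885376 expires on the earlier of 3 January 2042 and 11 August 2041.

2041-08-11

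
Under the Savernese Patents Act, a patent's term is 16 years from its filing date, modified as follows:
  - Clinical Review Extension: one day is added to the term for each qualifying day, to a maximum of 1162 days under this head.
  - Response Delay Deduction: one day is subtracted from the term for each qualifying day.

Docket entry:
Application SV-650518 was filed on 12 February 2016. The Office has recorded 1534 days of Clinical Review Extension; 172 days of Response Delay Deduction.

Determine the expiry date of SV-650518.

October 29, 2034

Base term: filing date + 16 years → 12 February 2032.
Clinical Review Extension: 1534 days claimed exceeds the 1162-day cap, so +1162 days → 19 April 2035.
Response Delay Deduction: −172 days → 29 October 2034.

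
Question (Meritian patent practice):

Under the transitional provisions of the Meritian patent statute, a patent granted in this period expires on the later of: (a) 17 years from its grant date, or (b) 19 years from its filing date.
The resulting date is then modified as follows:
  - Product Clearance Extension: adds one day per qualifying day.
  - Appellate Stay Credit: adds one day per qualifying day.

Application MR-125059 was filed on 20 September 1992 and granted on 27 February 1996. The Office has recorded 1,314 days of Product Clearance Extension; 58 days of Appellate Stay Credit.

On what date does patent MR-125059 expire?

(a) grant + 17 years → 27 February 2013.
(b) filing + 19 years → 20 September 2011.
Later of the two: 27 February 2013.
Product Clearance Extension: +1314 days → 3 October 2016.
Appellate Stay Credit: +58 days → 30 November 2016.

November 30, 2016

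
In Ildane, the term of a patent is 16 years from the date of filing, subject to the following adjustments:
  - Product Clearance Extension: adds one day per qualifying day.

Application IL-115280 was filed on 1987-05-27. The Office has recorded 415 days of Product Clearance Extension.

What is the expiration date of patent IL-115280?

Base term: filing date + 16 years → 27 May 2003.
Product Clearance Extension: +415 days → 15 July 2004.

July 15, 2004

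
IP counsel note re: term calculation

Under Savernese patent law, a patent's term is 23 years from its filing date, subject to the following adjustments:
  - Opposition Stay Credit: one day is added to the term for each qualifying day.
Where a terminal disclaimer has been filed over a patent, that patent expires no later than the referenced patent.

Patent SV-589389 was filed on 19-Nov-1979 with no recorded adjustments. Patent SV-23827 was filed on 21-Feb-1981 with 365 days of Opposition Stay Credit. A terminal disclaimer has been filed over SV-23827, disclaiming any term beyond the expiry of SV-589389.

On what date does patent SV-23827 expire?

November 19, 2002

Natural term of SV-23827:
  Base: filing + 23 years → 21 February 2004.
  Opposition Stay Credit: +365 days → 20 February 2005.
Expiry of referenced patent SV-589389:
  Base: filing + 23 years → 19 November 2002.
Terminal disclaimer: SV-23827 expires on the earlier of 20 February 2005 and 19 November 2002.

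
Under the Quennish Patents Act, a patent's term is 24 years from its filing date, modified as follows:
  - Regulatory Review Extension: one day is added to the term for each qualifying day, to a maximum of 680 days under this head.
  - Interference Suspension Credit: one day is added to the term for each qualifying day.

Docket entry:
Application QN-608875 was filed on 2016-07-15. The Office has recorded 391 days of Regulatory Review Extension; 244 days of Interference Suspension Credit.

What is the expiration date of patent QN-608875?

April 11, 2042

Base term: filing date + 24 years → 15 July 2040.
Regulatory Review Extension: 391 days (within the 680-day cap) → +391 days → 10 August 2041.
Interference Suspension Credit: +244 days → 11 April 2042.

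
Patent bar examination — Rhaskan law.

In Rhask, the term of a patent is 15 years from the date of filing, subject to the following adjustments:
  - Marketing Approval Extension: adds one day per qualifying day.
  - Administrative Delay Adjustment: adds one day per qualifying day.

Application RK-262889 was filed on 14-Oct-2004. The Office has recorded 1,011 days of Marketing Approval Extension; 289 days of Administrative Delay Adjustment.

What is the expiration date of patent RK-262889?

Base term: filing date + 15 years → 14 October 2019.
Marketing Approval Extension: +1011 days → 21 July 2022.
Administrative Delay Adjustment: +289 days → 6 May 2023.

2023-05-06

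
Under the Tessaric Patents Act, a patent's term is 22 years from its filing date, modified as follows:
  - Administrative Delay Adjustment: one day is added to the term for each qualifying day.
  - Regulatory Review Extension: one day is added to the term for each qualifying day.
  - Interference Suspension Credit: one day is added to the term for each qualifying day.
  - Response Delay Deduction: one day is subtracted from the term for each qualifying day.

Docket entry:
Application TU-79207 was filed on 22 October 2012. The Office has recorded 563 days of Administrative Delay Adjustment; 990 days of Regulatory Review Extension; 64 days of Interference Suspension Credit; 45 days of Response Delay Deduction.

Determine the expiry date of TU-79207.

Base term: filing date + 22 years → 22 October 2034.
Administrative Delay Adjustment: +563 days → 7 May 2036.
Regulatory Review Extension: +990 days → 22 January 2039.
Interference Suspension Credit: +64 days → 27 March 2039.
Response Delay Deduction: −45 days → 10 February 2039.

February 10, 2039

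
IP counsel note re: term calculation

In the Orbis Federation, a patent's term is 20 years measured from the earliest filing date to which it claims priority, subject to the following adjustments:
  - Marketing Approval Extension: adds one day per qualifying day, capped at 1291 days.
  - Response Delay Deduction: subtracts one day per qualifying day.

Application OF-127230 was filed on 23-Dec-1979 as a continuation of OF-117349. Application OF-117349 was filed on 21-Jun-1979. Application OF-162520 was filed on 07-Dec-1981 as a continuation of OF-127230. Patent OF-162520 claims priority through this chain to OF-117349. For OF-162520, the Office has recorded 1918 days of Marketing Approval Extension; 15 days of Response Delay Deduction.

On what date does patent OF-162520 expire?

Earliest priority filing: 21 June 1979.
Base term: 21 June 1979 + 20 years → 21 June 1999.
Marketing Approval Extension: 1918 days claimed exceeds the 1291-day cap, so +1291 days → 2 January 2003.
Response Delay Deduction: −15 days → 18 December 2002.

December 18, 2002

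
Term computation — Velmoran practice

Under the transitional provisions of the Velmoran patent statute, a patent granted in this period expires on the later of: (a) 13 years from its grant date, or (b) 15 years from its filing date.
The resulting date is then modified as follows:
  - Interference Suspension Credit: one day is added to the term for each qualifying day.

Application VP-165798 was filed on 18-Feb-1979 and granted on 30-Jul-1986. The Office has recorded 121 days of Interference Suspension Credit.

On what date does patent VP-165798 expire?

(a) grant + 13 years → 30 July 1999.
(b) filing + 15 years → 18 February 1994.
Later of the two: 30 July 1999.
Interference Suspension Credit: +121 days → 28 November 1999.

1999-11-28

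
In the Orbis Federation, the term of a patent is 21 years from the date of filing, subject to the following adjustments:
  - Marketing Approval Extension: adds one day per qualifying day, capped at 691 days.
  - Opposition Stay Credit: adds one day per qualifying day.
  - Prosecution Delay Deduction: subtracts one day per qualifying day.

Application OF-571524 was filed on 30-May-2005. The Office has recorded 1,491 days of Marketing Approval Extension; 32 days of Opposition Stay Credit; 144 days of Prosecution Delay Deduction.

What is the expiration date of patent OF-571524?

Base term: filing date + 21 years → 30 May 2026.
Marketing Approval Extension: 1491 days claimed exceeds the 691-day cap, so +691 days → 20 April 2028.
Opposition Stay Credit: +32 days → 22 May 2028.
Prosecution Delay Deduction: −144 days → 30 December 2027.

December 30, 2027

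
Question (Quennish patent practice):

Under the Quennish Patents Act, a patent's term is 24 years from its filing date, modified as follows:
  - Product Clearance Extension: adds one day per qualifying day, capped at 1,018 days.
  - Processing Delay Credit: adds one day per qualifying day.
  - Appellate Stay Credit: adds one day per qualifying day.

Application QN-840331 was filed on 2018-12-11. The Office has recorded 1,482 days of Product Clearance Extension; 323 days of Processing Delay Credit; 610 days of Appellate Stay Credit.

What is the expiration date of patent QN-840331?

Base term: filing date + 24 years → 11 December 2042.
Product Clearance Extension: 1482 days claimed exceeds the 1018-day cap, so +1018 days → 24 September 2045.
Processing Delay Credit: +323 days → 13 August 2046.
Appellate Stay Credit: +610 days → 14 April 2048.

April 14, 2048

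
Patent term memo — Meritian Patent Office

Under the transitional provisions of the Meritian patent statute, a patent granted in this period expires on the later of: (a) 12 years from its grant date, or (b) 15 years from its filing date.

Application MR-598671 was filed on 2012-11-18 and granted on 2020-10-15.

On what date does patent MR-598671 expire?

(a) grant + 12 years → 15 October 2032.
(b) filing + 15 years → 18 November 2027.
Later of the two: 15 October 2032.

October 15, 2032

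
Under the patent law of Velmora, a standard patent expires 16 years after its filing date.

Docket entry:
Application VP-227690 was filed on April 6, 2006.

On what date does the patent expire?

Filing date + 16 years → 6 April 2022.

April 6, 2022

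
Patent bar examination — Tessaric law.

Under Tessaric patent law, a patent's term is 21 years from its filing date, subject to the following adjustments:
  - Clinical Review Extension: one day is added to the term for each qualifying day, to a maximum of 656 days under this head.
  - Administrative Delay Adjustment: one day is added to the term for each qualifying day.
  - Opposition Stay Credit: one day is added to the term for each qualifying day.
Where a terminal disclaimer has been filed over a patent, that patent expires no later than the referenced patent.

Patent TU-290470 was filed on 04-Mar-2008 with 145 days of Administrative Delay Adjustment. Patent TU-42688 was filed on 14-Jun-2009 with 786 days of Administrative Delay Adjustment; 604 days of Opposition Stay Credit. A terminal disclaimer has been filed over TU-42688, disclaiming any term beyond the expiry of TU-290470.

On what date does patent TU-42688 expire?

Natural term of TU-42688:
  Base: filing + 21 years → 14 June 2030.
  Administrative Delay Adjustment: +786 days → 8 August 2032.
  Opposition Stay Credit: +604 days → 4 April 2034.
Expiry of referenced patent TU-290470:
  Base: filing + 21 years → 4 March 2029.
  Administrative Delay Adjustment: +145 days → 27 July 2029.
Terminal disclaimer: TU-42688 expires on the earlier of 4 April 2034 and 27 July 2029.

July 27, 2029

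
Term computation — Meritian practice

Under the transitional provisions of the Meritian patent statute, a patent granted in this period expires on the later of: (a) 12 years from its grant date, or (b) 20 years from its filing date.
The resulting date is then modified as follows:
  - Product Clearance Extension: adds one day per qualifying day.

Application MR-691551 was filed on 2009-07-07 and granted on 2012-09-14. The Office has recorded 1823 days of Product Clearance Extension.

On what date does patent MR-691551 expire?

(a) grant + 12 years → 14 September 2024.
(b) filing + 20 years → 7 July 2029.
Later of the two: 7 July 2029.
Product Clearance Extension: +1823 days → 4 July 2034.

2034-07-04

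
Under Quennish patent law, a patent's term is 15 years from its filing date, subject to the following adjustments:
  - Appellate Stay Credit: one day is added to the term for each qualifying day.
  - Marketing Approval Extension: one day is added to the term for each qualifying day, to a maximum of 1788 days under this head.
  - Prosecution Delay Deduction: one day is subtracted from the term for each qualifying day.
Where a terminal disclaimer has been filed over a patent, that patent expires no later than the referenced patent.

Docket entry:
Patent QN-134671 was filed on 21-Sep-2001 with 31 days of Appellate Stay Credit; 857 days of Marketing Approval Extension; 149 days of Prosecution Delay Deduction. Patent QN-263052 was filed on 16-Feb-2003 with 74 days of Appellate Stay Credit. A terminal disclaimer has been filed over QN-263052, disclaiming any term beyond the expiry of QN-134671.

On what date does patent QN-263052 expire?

2018-05-01

Natural term of QN-263052:
  Base: filing + 15 years → 16 February 2018.
  Appellate Stay Credit: +74 days → 1 May 2018.
Expiry of referenced patent QN-134671:
  Base: filing + 15 years → 21 September 2016.
  Appellate Stay Credit: +31 days → 22 October 2016.
  Marketing Approval Extension: 857 days (within the 1788-day cap) → +857 days → 26 February 2019.
  Prosecution Delay Deduction: −149 days → 30 September 2018.
Terminal disclaimer: QN-263052 expires on the earlier of 1 May 2018 and 30 September 2018.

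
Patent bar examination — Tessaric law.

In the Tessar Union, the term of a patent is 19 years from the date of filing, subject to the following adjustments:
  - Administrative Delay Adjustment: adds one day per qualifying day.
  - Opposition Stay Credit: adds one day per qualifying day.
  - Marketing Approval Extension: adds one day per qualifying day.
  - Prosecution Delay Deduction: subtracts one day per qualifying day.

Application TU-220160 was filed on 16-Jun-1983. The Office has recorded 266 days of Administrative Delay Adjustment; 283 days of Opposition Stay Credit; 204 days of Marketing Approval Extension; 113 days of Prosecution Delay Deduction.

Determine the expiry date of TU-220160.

March 17, 2004

Base term: filing date + 19 years → 16 June 2002.
Administrative Delay Adjustment: +266 days → 9 March 2003.
Opposition Stay Credit: +283 days → 17 December 2003.
Marketing Approval Extension: +204 days → 8 July 2004.
Prosecution Delay Deduction: −113 days → 17 March 2004.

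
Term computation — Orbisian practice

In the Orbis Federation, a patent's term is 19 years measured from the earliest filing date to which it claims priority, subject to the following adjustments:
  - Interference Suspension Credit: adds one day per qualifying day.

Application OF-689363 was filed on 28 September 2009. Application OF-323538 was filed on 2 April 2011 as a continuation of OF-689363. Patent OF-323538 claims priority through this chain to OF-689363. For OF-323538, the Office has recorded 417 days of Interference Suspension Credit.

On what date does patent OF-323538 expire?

Earliest priority filing: 28 September 2009.
Base term: 28 September 2009 + 19 years → 28 September 2028.
Interference Suspension Credit: +417 days → 19 November 2029.

November 19, 2029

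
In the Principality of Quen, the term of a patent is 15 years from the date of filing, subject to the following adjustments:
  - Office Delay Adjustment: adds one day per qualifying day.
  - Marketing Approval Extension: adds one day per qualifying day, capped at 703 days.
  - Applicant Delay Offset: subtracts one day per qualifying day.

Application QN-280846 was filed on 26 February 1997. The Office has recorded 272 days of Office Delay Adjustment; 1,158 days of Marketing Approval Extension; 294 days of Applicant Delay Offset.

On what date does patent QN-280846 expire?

January 7, 2014

Base term: filing date + 15 years → 26 February 2012.
Office Delay Adjustment: +272 days → 24 November 2012.
Marketing Approval Extension: 1158 days claimed exceeds the 703-day cap, so +703 days → 28 October 2014.
Applicant Delay Offset: −294 days → 7 January 2014.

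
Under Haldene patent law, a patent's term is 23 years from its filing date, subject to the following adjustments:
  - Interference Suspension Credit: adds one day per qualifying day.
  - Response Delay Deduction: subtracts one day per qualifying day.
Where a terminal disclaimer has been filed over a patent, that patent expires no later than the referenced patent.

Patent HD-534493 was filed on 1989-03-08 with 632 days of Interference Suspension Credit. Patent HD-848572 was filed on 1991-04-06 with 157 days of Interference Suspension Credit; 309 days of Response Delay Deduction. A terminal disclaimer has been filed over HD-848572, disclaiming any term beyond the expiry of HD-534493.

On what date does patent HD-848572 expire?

November 5, 2013

Natural term of HD-848572:
  Base: filing + 23 years → 6 April 2014.
  Interference Suspension Credit: +157 days → 10 September 2014.
  Response Delay Deduction: −309 days → 5 November 2013.
Expiry of referenced patent HD-534493:
  Base: filing + 23 years → 8 March 2012.
  Interference Suspension Credit: +632 days → 30 November 2013.
Terminal disclaimer: HD-848572 expires on the earlier of 5 November 2013 and 30 November 2013.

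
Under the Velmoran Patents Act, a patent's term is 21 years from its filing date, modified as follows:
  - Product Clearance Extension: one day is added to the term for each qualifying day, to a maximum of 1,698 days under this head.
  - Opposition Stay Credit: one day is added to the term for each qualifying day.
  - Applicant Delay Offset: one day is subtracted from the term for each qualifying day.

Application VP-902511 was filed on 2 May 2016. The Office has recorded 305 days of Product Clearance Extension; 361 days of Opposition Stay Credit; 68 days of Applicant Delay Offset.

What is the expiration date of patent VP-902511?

December 21, 2038

Base term: filing date + 21 years → 2 May 2037.
Product Clearance Extension: 305 days (within the 1698-day cap) → +305 days → 3 March 2038.
Opposition Stay Credit: +361 days → 27 February 2039.
Applicant Delay Offset: −68 days → 21 December 2038.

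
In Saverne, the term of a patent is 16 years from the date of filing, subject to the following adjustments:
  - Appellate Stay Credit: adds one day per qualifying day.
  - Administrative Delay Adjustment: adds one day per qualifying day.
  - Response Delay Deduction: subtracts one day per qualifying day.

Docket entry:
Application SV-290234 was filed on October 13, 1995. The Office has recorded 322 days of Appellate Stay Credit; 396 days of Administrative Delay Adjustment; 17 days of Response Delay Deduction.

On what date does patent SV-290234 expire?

Base term: filing date + 16 years → 13 October 2011.
Appellate Stay Credit: +322 days → 30 August 2012.
Administrative Delay Adjustment: +396 days → 30 September 2013.
Response Delay Deduction: −17 days → 13 September 2013.

September 13, 2013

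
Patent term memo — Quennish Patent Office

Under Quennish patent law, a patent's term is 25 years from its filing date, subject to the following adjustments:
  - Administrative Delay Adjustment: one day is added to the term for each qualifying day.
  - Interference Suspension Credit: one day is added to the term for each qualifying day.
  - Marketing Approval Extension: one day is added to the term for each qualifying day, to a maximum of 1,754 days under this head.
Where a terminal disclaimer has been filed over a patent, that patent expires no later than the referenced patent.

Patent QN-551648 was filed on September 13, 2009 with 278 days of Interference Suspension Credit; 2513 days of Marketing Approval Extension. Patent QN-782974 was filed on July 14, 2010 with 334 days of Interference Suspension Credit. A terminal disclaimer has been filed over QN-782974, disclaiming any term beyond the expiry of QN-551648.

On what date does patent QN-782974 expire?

2036-06-12

Natural term of QN-782974:
  Base: filing + 25 years → 14 July 2035.
  Interference Suspension Credit: +334 days → 12 June 2036.
Expiry of referenced patent QN-551648:
  Base: filing + 25 years → 13 September 2034.
  Interference Suspension Credit: +278 days → 18 June 2035.
  Marketing Approval Extension: 2513 days claimed exceeds the 1754-day cap, so +1754 days → 6 April 2040.
Terminal disclaimer: QN-782974 expires on the earlier of 12 June 2036 and 6 April 2040.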